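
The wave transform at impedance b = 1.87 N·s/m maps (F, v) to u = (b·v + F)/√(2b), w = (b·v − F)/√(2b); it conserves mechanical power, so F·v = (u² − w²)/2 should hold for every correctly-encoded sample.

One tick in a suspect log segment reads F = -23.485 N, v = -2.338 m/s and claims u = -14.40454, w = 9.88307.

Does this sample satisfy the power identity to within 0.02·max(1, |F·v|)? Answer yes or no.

yes

F·v = (-23.485)×(-2.338) = 54.90793 W.
(u² − w²)/2 = (207.49077 − 97.67507)/2 = 54.90785 W.
|Δ| = 0.00008;  2% of max(1, |F·v|) = 1.09816.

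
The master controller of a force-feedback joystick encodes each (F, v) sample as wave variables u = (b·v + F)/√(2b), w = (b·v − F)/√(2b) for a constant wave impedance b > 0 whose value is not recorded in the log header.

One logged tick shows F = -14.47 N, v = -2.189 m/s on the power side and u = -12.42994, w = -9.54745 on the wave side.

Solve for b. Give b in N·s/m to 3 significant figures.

b = 50.4 N·s/m

u + w = -21.9774;  u + w = √(2b)·v, so √(2b) = -21.9774/(-2.189) = 10.0399.
b = (√(2b))²/2 = 100.8000/2 = 50.4000.
(Check via u − w = 2F/√(2b): u − w = -2.8825, 2F/√(2b) = -2.8825.)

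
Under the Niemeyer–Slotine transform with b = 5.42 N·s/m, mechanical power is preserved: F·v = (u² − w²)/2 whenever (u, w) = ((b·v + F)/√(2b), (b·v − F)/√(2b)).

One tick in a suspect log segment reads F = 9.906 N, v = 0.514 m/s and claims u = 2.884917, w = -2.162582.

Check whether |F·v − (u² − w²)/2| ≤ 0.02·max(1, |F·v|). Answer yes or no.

F·v = 9.906×0.514 = 5.091684 W.
(u² − w²)/2 = (8.322746 − 4.676761)/2 = 1.822993 W.
|Δ| = 3.268691;  2% of max(1, |F·v|) = 0.101834.

no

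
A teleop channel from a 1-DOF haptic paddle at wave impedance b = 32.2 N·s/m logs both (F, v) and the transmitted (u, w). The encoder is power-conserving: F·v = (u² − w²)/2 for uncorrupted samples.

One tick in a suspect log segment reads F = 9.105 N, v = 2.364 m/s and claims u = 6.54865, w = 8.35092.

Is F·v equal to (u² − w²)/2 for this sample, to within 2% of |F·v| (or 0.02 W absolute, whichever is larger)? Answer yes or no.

F·v = 9.105×2.364 = 21.5242 W.
(u² − w²)/2 = (42.8848 − 69.7379)/2 = -13.4265 W.
|Δ| = 34.9507;  2% of max(1, |F·v|) = 0.4305.

no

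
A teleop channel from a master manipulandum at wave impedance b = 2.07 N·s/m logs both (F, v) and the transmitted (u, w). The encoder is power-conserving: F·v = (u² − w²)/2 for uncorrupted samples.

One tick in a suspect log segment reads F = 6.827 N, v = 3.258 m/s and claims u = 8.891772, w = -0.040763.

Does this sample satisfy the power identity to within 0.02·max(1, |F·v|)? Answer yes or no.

F·v = 6.827×3.258 = 22.242366 W.
(u² − w²)/2 = (79.063609 − 0.001662)/2 = 39.530974 W.
|Δ| = 17.288608;  2% of max(1, |F·v|) = 0.444847.

no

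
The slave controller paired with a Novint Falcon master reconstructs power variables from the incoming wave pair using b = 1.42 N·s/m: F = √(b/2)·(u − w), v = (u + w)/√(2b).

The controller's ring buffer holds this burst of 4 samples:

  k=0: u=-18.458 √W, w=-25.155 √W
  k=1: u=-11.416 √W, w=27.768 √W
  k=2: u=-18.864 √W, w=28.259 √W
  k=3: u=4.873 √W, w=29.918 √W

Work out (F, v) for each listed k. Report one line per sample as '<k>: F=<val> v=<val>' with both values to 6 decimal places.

k=0: u−w=6.697000, u+w=-43.613000; √(b/2)=0.842615, √(2b)=1.685230; F=0.842615×6.697=5.642993, v=-43.613000/1.685230=-25.879554
k=1: u−w=-39.184000, u+w=16.352000; √(b/2)=0.842615, √(2b)=1.685230; F=0.842615×(-39.184)=-33.017025, v=16.352000/1.685230=9.703127
k=2: u−w=-47.123000, u+w=9.395000; √(b/2)=0.842615, √(2b)=1.685230; F=0.842615×(-47.123)=-39.706546, v=9.395000/1.685230=5.574907
k=3: u−w=-25.045000, u+w=34.791000; √(b/2)=0.842615, √(2b)=1.685230; F=0.842615×(-25.045)=-21.103292, v=34.791000/1.685230=20.644660

0: F=5.642993 v=-25.879554
1: F=-33.017025 v=9.703127
2: F=-39.706546 v=5.574907
3: F=-21.103292 v=20.644660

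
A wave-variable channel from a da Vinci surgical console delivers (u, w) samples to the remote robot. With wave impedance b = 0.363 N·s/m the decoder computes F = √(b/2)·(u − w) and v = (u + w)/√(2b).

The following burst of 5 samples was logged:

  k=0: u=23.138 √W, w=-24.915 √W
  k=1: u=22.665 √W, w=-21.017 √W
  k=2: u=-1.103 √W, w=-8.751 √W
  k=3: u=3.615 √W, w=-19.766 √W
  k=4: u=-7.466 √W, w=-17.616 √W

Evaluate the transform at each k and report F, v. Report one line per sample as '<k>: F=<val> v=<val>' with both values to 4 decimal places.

k=0: u−w=48.0530, u+w=-1.7770; √(b/2)=0.4260, √(2b)=0.8521; F=0.4260×48.053=20.4719, v=-1.7770/0.8521=-2.0855
k=1: u−w=43.6820, u+w=1.6480; √(b/2)=0.4260, √(2b)=0.8521; F=0.4260×43.682=18.6098, v=1.6480/0.8521=1.9341
k=2: u−w=7.6480, u+w=-9.8540; √(b/2)=0.4260, √(2b)=0.8521; F=0.4260×7.648=3.2583, v=-9.8540/0.8521=-11.5650
k=3: u−w=23.3810, u+w=-16.1510; √(b/2)=0.4260, √(2b)=0.8521; F=0.4260×23.381=9.9610, v=-16.1510/0.8521=-18.9553
k=4: u−w=10.1500, u+w=-25.0820; √(b/2)=0.4260, √(2b)=0.8521; F=0.4260×10.15=4.3242, v=-25.0820/0.8521=-29.4370

0: F=20.4719 v=-2.0855
1: F=18.6098 v=1.9341
2: F=3.2583 v=-11.5650
3: F=9.9610 v=-18.9553
4: F=4.3242 v=-29.4370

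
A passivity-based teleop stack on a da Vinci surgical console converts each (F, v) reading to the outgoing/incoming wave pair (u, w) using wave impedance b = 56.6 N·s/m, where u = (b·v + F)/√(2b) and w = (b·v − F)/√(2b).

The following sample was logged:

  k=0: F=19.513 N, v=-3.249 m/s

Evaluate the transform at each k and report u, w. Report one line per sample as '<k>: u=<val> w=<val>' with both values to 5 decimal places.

0: u=-15.44994 w=-19.11795

k=0: b·v=56.6×(-3.249)=-183.89340; √(2b)=10.63955; u=(-183.89340+19.513)/10.63955=-15.44994, w=(-183.89340−19.513)/10.63955=-19.11795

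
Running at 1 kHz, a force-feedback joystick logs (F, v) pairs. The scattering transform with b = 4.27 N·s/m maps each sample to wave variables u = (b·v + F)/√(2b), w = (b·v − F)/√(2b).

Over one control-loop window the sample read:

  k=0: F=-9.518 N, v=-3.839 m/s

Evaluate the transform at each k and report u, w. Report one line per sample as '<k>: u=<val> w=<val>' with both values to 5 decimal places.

k=0: b·v=4.27×(-3.839)=-16.39253; √(2b)=2.92233; u=(-16.39253+(-9.518))/2.92233=-8.86640, w=(-16.39253−(-9.518))/2.92233=-2.35242

0: u=-8.86640 w=-2.35242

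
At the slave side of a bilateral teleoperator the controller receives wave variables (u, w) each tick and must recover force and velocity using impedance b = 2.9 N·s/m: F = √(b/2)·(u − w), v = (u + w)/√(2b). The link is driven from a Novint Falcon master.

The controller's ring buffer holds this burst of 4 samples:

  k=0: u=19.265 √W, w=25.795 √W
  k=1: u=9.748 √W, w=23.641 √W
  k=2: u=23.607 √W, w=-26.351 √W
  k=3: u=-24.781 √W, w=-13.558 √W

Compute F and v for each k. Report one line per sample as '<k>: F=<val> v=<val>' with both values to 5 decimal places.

k=0: u−w=-6.53000, u+w=45.06000; √(b/2)=1.20416, √(2b)=2.40832; F=1.20416×(-6.53)=-7.86316, v=45.06000/2.40832=18.71015
k=1: u−w=-13.89300, u+w=33.38900; √(b/2)=1.20416, √(2b)=2.40832; F=1.20416×(-13.893)=-16.72939, v=33.38900/2.40832=13.86403
k=2: u−w=49.95800, u+w=-2.74400; √(b/2)=1.20416, √(2b)=2.40832; F=1.20416×49.958=60.15740, v=-2.74400/2.40832=-1.13938
k=3: u−w=-11.22300, u+w=-38.33900; √(b/2)=1.20416, √(2b)=2.40832; F=1.20416×(-11.223)=-13.51428, v=-38.33900/2.40832=-15.91940

0: F=-7.86316 v=18.71015
1: F=-16.72939 v=13.86403
2: F=60.15740 v=-1.13938
3: F=-13.51428 v=-15.91940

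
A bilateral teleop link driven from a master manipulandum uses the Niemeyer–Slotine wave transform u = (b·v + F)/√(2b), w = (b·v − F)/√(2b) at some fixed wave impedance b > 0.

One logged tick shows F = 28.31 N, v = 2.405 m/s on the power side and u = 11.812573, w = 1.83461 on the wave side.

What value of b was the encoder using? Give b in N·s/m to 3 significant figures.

u + w = 13.647183;  u + w = √(2b)·v, so √(2b) = 13.647183/2.405 = 5.674504.
b = (√(2b))²/2 = 32.200000/2 = 16.100000.
(Check via u − w = 2F/√(2b): u − w = 9.977963, 2F/√(2b) = 9.977964.)

b = 16.1 N·s/m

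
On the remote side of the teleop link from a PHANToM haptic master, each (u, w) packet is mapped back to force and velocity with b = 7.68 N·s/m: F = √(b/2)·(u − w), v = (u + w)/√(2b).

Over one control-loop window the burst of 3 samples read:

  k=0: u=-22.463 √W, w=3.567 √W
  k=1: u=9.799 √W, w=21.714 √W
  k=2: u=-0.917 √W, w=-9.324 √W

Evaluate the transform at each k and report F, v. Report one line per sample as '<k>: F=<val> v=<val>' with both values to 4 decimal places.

k=0: u−w=-26.0300, u+w=-18.8960; √(b/2)=1.9596, √(2b)=3.9192; F=1.9596×(-26.03)=-51.0082, v=-18.8960/3.9192=-4.8214
k=1: u−w=-11.9150, u+w=31.5130; √(b/2)=1.9596, √(2b)=3.9192; F=1.9596×(-11.915)=-23.3485, v=31.5130/3.9192=8.0407
k=2: u−w=8.4070, u+w=-10.2410; √(b/2)=1.9596, √(2b)=3.9192; F=1.9596×8.407=16.4743, v=-10.2410/3.9192=-2.6130

0: F=-51.0082 v=-4.8214
1: F=-23.3485 v=8.0407
2: F=16.4743 v=-2.6130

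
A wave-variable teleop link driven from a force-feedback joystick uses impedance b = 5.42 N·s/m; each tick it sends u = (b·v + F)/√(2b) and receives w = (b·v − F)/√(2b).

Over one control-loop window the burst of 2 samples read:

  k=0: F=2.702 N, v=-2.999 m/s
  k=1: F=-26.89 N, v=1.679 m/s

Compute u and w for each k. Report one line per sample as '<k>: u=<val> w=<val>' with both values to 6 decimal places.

k=0: b·v=5.42×(-2.999)=-16.254580; √(2b)=3.292416; u=(-16.254580+2.702)/3.292416=-4.116303, w=(-16.254580−2.702)/3.292416=-5.757651
k=1: b·v=5.42×1.679=9.100180; √(2b)=3.292416; u=(9.100180+(-26.89))/3.292416=-5.403273, w=(9.100180−(-26.89))/3.292416=10.931239

0: u=-4.116303 w=-5.757651
1: u=-5.403273 w=10.931239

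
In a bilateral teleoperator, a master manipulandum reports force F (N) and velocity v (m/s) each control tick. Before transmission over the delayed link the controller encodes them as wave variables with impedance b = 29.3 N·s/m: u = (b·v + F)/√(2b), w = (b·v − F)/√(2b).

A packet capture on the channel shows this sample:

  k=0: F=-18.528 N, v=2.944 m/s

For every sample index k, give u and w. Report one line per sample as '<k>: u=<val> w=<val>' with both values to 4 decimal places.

k=0: b·v=29.3×2.944=86.2592; √(2b)=7.6551; u=(86.2592+(-18.528))/7.6551=8.8479, w=(86.2592−(-18.528))/7.6551=13.6886

0: u=8.8479 w=13.6886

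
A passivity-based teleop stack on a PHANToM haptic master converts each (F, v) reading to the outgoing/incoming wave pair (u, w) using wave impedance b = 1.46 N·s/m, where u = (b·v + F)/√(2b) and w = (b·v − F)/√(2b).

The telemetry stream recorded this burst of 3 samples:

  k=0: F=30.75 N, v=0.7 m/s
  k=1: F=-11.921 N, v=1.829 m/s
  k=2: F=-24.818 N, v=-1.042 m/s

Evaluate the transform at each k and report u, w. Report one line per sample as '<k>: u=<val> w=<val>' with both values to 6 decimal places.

k=0: b·v=1.46×0.7=1.022000; √(2b)=1.708801; u=(1.022000+30.75)/1.708801=18.593157, w=(1.022000−30.75)/1.708801=-17.396996
k=1: b·v=1.46×1.829=2.670340; √(2b)=1.708801; u=(2.670340+(-11.921))/1.708801=-5.413539, w=(2.670340−(-11.921))/1.708801=8.538936
k=2: b·v=1.46×(-1.042)=-1.521320; √(2b)=1.708801; u=(-1.521320+(-24.818))/1.708801=-15.413921, w=(-1.521320−(-24.818))/1.708801=13.633351

0: u=18.593157 w=-17.396996
1: u=-5.413539 w=8.538936
2: u=-15.413921 w=13.633351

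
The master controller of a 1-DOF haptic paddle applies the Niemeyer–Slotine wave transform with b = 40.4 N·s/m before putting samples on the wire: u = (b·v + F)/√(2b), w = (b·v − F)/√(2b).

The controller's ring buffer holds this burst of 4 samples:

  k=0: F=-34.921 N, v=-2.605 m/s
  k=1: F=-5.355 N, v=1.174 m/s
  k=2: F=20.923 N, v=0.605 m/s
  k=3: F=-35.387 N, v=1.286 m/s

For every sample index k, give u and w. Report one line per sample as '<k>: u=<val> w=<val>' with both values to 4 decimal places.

k=0: b·v=40.4×(-2.605)=-105.2420; √(2b)=8.9889; u=(-105.2420+(-34.921))/8.9889=-15.5929, w=(-105.2420−(-34.921))/8.9889=-7.8231
k=1: b·v=40.4×1.174=47.4296; √(2b)=8.9889; u=(47.4296+(-5.355))/8.9889=4.6807, w=(47.4296−(-5.355))/8.9889=5.8722
k=2: b·v=40.4×0.605=24.4420; √(2b)=8.9889; u=(24.4420+20.923)/8.9889=5.0468, w=(24.4420−20.923)/8.9889=0.3915
k=3: b·v=40.4×1.286=51.9544; √(2b)=8.9889; u=(51.9544+(-35.387))/8.9889=1.8431, w=(51.9544−(-35.387))/8.9889=9.7166

0: u=-15.5929 w=-7.8231
1: u=4.6807 w=5.8722
2: u=5.0468 w=0.3915
3: u=1.8431 w=9.7166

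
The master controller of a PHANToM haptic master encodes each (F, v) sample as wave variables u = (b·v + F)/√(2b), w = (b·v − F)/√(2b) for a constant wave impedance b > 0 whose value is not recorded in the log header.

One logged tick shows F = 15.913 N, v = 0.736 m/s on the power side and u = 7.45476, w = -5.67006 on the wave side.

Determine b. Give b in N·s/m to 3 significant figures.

u + w = 1.78470;  u + w = √(2b)·v, so √(2b) = 1.78470/0.736 = 2.42486.
b = (√(2b))²/2 = 5.87997/2 = 2.93998.
(Check via u − w = 2F/√(2b): u − w = 13.12482, 2F/√(2b) = 13.12486.)

b = 2.94 N·s/m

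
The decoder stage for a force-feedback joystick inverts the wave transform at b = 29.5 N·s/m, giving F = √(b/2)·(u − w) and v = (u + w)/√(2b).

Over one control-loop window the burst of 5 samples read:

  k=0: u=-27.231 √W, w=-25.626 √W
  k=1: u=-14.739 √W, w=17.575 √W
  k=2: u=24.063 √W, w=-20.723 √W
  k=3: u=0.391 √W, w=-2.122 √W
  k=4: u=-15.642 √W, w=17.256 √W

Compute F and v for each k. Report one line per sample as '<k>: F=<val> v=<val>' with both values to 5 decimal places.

k=0: u−w=-1.60500, u+w=-52.85700; √(b/2)=3.84057, √(2b)=7.68115; F=3.84057×(-1.605)=-6.16412, v=-52.85700/7.68115=-6.88140
k=1: u−w=-32.31400, u+w=2.83600; √(b/2)=3.84057, √(2b)=7.68115; F=3.84057×(-32.314)=-124.10427, v=2.83600/7.68115=0.36922
k=2: u−w=44.78600, u+w=3.34000; √(b/2)=3.84057, √(2b)=7.68115; F=3.84057×44.786=172.00390, v=3.34000/7.68115=0.43483
k=3: u−w=2.51300, u+w=-1.73100; √(b/2)=3.84057, √(2b)=7.68115; F=3.84057×2.513=9.65136, v=-1.73100/7.68115=-0.22536
k=4: u−w=-32.89800, u+w=1.61400; √(b/2)=3.84057, √(2b)=7.68115; F=3.84057×(-32.898)=-126.34717, v=1.61400/7.68115=0.21012

0: F=-6.16412 v=-6.88140
1: F=-124.10427 v=0.36922
2: F=172.00390 v=0.43483
3: F=9.65136 v=-0.22536
4: F=-126.34717 v=0.21012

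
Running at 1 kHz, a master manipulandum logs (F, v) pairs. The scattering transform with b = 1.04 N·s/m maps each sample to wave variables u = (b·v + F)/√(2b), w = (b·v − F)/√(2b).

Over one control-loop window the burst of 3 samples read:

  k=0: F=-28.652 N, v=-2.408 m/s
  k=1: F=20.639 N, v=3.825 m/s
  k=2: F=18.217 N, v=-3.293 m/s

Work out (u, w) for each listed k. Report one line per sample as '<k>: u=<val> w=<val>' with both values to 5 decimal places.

0: u=-21.60302 w=18.13015
1: u=17.06882 w=-11.55232
2: u=10.25660 w=-15.00583

k=0: b·v=1.04×(-2.408)=-2.50432; √(2b)=1.44222; u=(-2.50432+(-28.652))/1.44222=-21.60302, w=(-2.50432−(-28.652))/1.44222=18.13015
k=1: b·v=1.04×3.825=3.97800; √(2b)=1.44222; u=(3.97800+20.639)/1.44222=17.06882, w=(3.97800−20.639)/1.44222=-11.55232
k=2: b·v=1.04×(-3.293)=-3.42472; √(2b)=1.44222; u=(-3.42472+18.217)/1.44222=10.25660, w=(-3.42472−18.217)/1.44222=-15.00583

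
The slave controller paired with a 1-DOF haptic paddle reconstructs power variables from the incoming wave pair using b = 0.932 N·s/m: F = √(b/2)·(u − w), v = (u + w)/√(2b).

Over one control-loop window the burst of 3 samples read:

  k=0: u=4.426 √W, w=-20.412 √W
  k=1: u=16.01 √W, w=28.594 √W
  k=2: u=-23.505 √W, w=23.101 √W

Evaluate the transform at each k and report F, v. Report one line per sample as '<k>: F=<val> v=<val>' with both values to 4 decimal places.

k=0: u−w=24.8380, u+w=-15.9860; √(b/2)=0.6826, √(2b)=1.3653; F=0.6826×24.838=16.9555, v=-15.9860/1.3653=-11.7089
k=1: u−w=-12.5840, u+w=44.6040; √(b/2)=0.6826, √(2b)=1.3653; F=0.6826×(-12.584)=-8.5904, v=44.6040/1.3653=32.6701
k=2: u−w=-46.6060, u+w=-0.4040; √(b/2)=0.6826, √(2b)=1.3653; F=0.6826×(-46.606)=-31.8152, v=-0.4040/1.3653=-0.2959

0: F=16.9555 v=-11.7089
1: F=-8.5904 v=32.6701
2: F=-31.8152 v=-0.2959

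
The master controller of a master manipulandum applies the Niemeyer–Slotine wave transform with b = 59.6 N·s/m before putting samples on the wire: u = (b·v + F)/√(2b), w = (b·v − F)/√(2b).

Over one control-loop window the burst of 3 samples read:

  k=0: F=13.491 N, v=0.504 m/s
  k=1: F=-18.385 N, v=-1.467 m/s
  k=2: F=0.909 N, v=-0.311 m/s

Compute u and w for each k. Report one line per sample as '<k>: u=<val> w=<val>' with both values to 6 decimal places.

0: u=3.986985 w=1.515625
1: u=-9.692197 w=-6.324326
2: u=-1.614472 w=-1.780988

k=0: b·v=59.6×0.504=30.038400; √(2b)=10.917875; u=(30.038400+13.491)/10.917875=3.986985, w=(30.038400−13.491)/10.917875=1.515625
k=1: b·v=59.6×(-1.467)=-87.433200; √(2b)=10.917875; u=(-87.433200+(-18.385))/10.917875=-9.692197, w=(-87.433200−(-18.385))/10.917875=-6.324326
k=2: b·v=59.6×(-0.311)=-18.535600; √(2b)=10.917875; u=(-18.535600+0.909)/10.917875=-1.614472, w=(-18.535600−0.909)/10.917875=-1.780988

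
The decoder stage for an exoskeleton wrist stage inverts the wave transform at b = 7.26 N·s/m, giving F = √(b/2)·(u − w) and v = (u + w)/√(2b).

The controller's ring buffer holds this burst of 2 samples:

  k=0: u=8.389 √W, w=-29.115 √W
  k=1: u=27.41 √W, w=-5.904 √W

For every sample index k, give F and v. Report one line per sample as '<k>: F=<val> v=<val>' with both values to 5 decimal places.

k=0: u−w=37.50400, u+w=-20.72600; √(b/2)=1.90526, √(2b)=3.81051; F=1.90526×37.504=71.45472, v=-20.72600/3.81051=-5.43916
k=1: u−w=33.31400, u+w=21.50600; √(b/2)=1.90526, √(2b)=3.81051; F=1.90526×33.314=63.47169, v=21.50600/3.81051=5.64386

0: F=71.45472 v=-5.43916
1: F=63.47169 v=5.64386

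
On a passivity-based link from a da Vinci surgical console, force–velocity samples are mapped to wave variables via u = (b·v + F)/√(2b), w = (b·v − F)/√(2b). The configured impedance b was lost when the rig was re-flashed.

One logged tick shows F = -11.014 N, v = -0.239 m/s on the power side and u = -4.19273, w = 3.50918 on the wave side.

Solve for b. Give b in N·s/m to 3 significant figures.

b = 4.09 N·s/m

u + w = -0.68355;  u + w = √(2b)·v, so √(2b) = -0.68355/(-0.239) = 2.86004.
b = (√(2b))²/2 = 8.17984/2 = 4.08992.
(Check via u − w = 2F/√(2b): u − w = -7.70191, 2F/√(2b) = -7.70199.)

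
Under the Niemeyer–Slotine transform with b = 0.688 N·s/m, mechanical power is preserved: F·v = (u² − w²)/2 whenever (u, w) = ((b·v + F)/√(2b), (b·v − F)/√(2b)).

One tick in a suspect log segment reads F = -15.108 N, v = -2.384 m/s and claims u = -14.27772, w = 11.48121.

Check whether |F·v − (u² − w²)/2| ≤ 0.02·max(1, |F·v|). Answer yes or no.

yes

F·v = (-15.108)×(-2.384) = 36.01747 W.
(u² − w²)/2 = (203.85329 − 131.81818)/2 = 36.01755 W.
|Δ| = 0.00008;  2% of max(1, |F·v|) = 0.72035.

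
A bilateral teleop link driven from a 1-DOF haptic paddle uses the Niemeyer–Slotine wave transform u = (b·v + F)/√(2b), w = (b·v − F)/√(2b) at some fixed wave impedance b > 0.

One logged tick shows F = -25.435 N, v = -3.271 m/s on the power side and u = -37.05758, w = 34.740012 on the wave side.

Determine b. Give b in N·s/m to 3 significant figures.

u + w = -2.317568;  u + w = √(2b)·v, so √(2b) = -2.317568/(-3.271) = 0.708520.
b = (√(2b))²/2 = 0.502000/2 = 0.251000.
(Check via u − w = 2F/√(2b): u − w = -71.797592, 2F/√(2b) = -71.797578.)

b = 0.251 N·s/m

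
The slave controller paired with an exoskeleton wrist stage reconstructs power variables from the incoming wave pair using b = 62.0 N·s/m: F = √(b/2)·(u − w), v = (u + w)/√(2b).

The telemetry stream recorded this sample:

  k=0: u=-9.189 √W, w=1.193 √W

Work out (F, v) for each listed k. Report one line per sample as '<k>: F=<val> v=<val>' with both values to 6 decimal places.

k=0: u−w=-10.382000, u+w=-7.996000; √(b/2)=5.567764, √(2b)=11.135529; F=5.567764×(-10.382)=-57.804530, v=-7.996000/11.135529=-0.718062

0: F=-57.804530 v=-0.718062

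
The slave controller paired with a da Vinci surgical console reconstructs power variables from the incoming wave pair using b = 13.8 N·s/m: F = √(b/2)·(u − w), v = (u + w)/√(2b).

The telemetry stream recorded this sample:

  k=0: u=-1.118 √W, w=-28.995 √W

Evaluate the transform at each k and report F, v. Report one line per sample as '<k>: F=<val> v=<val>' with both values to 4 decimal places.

k=0: u−w=27.8770, u+w=-30.1130; √(b/2)=2.6268, √(2b)=5.2536; F=2.6268×27.877=73.2269, v=-30.1130/5.2536=-5.7319

0: F=73.2269 v=-5.7319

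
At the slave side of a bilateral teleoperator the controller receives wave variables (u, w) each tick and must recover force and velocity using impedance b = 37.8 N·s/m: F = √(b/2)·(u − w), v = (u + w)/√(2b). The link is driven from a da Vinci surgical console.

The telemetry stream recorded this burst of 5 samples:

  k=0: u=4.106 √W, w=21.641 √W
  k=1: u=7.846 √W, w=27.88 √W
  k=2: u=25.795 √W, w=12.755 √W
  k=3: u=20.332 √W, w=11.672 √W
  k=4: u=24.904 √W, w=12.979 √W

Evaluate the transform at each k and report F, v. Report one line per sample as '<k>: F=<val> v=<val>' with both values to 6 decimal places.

0: F=-76.231887 v=2.961186
1: F=-87.096073 v=4.108880
2: F=56.690266 v=4.433671
3: F=37.648597 v=3.680810
4: F=51.842900 v=4.356959

k=0: u−w=-17.535000, u+w=25.747000; √(b/2)=4.347413, √(2b)=8.694826; F=4.347413×(-17.535)=-76.231887, v=25.747000/8.694826=2.961186
k=1: u−w=-20.034000, u+w=35.726000; √(b/2)=4.347413, √(2b)=8.694826; F=4.347413×(-20.034)=-87.096073, v=35.726000/8.694826=4.108880
k=2: u−w=13.040000, u+w=38.550000; √(b/2)=4.347413, √(2b)=8.694826; F=4.347413×13.04=56.690266, v=38.550000/8.694826=4.433671
k=3: u−w=8.660000, u+w=32.004000; √(b/2)=4.347413, √(2b)=8.694826; F=4.347413×8.66=37.648597, v=32.004000/8.694826=3.680810
k=4: u−w=11.925000, u+w=37.883000; √(b/2)=4.347413, √(2b)=8.694826; F=4.347413×11.925=51.842900, v=37.883000/8.694826=4.356959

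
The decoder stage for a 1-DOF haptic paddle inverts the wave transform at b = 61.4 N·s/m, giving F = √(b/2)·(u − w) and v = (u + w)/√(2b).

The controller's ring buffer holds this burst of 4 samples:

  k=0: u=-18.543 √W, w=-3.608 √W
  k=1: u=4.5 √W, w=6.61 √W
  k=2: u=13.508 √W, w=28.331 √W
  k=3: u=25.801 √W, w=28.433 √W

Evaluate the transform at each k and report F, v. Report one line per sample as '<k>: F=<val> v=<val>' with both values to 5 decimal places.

k=0: u−w=-14.93500, u+w=-22.15100; √(b/2)=5.54076, √(2b)=11.08152; F=5.54076×(-14.935)=-82.75122, v=-22.15100/11.08152=-1.99891
k=1: u−w=-2.11000, u+w=11.11000; √(b/2)=5.54076, √(2b)=11.08152; F=5.54076×(-2.11)=-11.69100, v=11.11000/11.08152=1.00257
k=2: u−w=-14.82300, u+w=41.83900; √(b/2)=5.54076, √(2b)=11.08152; F=5.54076×(-14.823)=-82.13066, v=41.83900/11.08152=3.77557
k=3: u−w=-2.63200, u+w=54.23400; √(b/2)=5.54076, √(2b)=11.08152; F=5.54076×(-2.632)=-14.58328, v=54.23400/11.08152=4.89410

0: F=-82.75122 v=-1.99891
1: F=-11.69100 v=1.00257
2: F=-82.13066 v=3.77557
3: F=-14.58328 v=4.89410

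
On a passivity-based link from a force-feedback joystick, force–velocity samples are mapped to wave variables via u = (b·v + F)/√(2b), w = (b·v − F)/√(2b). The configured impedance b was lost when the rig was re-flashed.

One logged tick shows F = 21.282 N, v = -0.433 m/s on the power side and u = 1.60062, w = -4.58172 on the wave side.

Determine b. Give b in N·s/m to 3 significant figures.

b = 23.7 N·s/m

u + w = -2.9811;  u + w = √(2b)·v, so √(2b) = -2.9811/(-0.433) = 6.8848.
b = (√(2b))²/2 = 47.3999/2 = 23.6999.
(Check via u − w = 2F/√(2b): u − w = 6.1823, 2F/√(2b) = 6.1824.)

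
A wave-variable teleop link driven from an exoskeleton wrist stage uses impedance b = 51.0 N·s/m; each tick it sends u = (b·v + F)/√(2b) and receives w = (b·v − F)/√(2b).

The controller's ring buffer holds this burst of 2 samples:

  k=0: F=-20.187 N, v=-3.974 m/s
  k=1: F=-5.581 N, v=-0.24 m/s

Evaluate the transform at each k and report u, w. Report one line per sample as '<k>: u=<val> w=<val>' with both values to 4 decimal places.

0: u=-22.0665 w=-18.0689
1: u=-1.7645 w=-0.6593

k=0: b·v=51.0×(-3.974)=-202.6740; √(2b)=10.0995; u=(-202.6740+(-20.187))/10.0995=-22.0665, w=(-202.6740−(-20.187))/10.0995=-18.0689
k=1: b·v=51.0×(-0.24)=-12.2400; √(2b)=10.0995; u=(-12.2400+(-5.581))/10.0995=-1.7645, w=(-12.2400−(-5.581))/10.0995=-0.6593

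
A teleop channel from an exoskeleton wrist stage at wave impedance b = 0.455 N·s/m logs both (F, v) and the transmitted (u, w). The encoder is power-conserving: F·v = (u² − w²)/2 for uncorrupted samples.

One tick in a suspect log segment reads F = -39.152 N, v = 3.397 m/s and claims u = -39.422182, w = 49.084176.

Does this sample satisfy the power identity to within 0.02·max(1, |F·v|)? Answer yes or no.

no

F·v = (-39.152)×3.397 = -132.999344 W.
(u² − w²)/2 = (1554.108434 − 2409.256334)/2 = -427.573950 W.
|Δ| = 294.574606;  2% of max(1, |F·v|) = 2.659987.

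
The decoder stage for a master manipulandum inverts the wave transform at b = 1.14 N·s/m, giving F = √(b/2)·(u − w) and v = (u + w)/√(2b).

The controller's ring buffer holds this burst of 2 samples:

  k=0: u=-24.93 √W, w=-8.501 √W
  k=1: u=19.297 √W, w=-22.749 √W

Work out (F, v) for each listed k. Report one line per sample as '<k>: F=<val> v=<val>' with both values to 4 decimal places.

0: F=-12.4036 v=-22.1402
1: F=31.7440 v=-2.2861

k=0: u−w=-16.4290, u+w=-33.4310; √(b/2)=0.7550, √(2b)=1.5100; F=0.7550×(-16.429)=-12.4036, v=-33.4310/1.5100=-22.1402
k=1: u−w=42.0460, u+w=-3.4520; √(b/2)=0.7550, √(2b)=1.5100; F=0.7550×42.046=31.7440, v=-3.4520/1.5100=-2.2861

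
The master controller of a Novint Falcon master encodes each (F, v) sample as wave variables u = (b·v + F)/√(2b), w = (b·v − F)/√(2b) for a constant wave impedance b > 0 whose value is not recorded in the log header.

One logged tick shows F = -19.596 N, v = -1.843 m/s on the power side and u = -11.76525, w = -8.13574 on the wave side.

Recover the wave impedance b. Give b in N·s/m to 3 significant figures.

u + w = -19.90099;  u + w = √(2b)·v, so √(2b) = -19.90099/(-1.843) = 10.79815.
b = (√(2b))²/2 = 116.60004/2 = 58.30002.
(Check via u − w = 2F/√(2b): u − w = -3.62951, 2F/√(2b) = -3.62951.)

b = 58.3 N·s/m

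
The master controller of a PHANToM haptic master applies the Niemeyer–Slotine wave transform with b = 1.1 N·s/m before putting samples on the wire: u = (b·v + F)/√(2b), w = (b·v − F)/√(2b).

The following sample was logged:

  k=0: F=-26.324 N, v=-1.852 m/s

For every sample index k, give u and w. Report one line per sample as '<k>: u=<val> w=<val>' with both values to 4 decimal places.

k=0: b·v=1.1×(-1.852)=-2.0372; √(2b)=1.4832; u=(-2.0372+(-26.324))/1.4832=-19.1211, w=(-2.0372−(-26.324))/1.4832=16.3742

0: u=-19.1211 w=16.3742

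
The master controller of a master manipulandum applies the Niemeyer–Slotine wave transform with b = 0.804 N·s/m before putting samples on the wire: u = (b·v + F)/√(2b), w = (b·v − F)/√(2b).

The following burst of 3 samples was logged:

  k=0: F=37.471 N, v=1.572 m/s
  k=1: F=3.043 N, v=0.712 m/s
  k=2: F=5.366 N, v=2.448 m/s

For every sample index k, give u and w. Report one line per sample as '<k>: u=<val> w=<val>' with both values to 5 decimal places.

k=0: b·v=0.804×1.572=1.26389; √(2b)=1.26807; u=(1.26389+37.471)/1.26807=30.54635, w=(1.26389−37.471)/1.26807=-28.55294
k=1: b·v=0.804×0.712=0.57245; √(2b)=1.26807; u=(0.57245+3.043)/1.26807=2.85114, w=(0.57245−3.043)/1.26807=-1.94828
k=2: b·v=0.804×2.448=1.96819; √(2b)=1.26807; u=(1.96819+5.366)/1.26807=5.78375, w=(1.96819−5.366)/1.26807=-2.67951

0: u=30.54635 w=-28.55294
1: u=2.85114 w=-1.94828
2: u=5.78375 w=-2.67951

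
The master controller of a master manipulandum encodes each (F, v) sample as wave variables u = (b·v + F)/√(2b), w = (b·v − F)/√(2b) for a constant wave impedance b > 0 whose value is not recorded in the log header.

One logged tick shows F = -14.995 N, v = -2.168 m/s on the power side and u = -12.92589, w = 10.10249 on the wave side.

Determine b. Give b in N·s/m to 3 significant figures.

u + w = -2.82340;  u + w = √(2b)·v, so √(2b) = -2.82340/(-2.168) = 1.30231.
b = (√(2b))²/2 = 1.69600/2 = 0.84800.
(Check via u − w = 2F/√(2b): u − w = -23.02838, 2F/√(2b) = -23.02838.)

b = 0.848 N·s/m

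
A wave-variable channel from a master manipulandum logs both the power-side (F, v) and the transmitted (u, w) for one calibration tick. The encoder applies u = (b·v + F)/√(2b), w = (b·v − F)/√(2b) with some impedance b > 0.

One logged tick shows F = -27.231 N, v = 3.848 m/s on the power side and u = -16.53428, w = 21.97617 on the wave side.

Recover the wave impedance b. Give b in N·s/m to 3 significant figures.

u + w = 5.44189;  u + w = √(2b)·v, so √(2b) = 5.44189/3.848 = 1.41421.
b = (√(2b))²/2 = 2.00000/2 = 1.00000.
(Check via u − w = 2F/√(2b): u − w = -38.51045, 2F/√(2b) = -38.51048.)

b = 1 N·s/m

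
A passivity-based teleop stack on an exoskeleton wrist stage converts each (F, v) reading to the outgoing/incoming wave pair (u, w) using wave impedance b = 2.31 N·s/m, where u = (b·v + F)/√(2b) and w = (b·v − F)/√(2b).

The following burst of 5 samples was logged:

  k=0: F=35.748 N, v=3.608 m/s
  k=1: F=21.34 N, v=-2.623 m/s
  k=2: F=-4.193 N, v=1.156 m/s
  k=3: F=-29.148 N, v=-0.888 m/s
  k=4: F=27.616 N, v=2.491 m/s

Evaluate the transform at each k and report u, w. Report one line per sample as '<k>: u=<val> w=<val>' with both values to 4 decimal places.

k=0: b·v=2.31×3.608=8.3345; √(2b)=2.1494; u=(8.3345+35.748)/2.1494=20.5090, w=(8.3345−35.748)/2.1494=-12.7539
k=1: b·v=2.31×(-2.623)=-6.0591; √(2b)=2.1494; u=(-6.0591+21.34)/2.1494=7.1093, w=(-6.0591−21.34)/2.1494=-12.7472
k=2: b·v=2.31×1.156=2.6704; √(2b)=2.1494; u=(2.6704+(-4.193))/2.1494=-0.7084, w=(2.6704−(-4.193))/2.1494=3.1931
k=3: b·v=2.31×(-0.888)=-2.0513; √(2b)=2.1494; u=(-2.0513+(-29.148))/2.1494=-14.5152, w=(-2.0513−(-29.148))/2.1494=12.6065
k=4: b·v=2.31×2.491=5.7542; √(2b)=2.1494; u=(5.7542+27.616)/2.1494=15.5252, w=(5.7542−27.616)/2.1494=-10.1710

0: u=20.5090 w=-12.7539
1: u=7.1093 w=-12.7472
2: u=-0.7084 w=3.1931
3: u=-14.5152 w=12.6065
4: u=15.5252 w=-10.1710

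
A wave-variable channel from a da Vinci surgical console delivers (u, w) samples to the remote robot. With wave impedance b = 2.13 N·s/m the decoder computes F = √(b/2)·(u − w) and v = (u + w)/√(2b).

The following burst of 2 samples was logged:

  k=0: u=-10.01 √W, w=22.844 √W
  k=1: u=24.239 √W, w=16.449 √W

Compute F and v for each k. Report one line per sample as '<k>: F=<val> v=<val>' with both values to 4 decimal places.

0: F=-33.9049 v=6.2181
1: F=8.0392 v=19.7134

k=0: u−w=-32.8540, u+w=12.8340; √(b/2)=1.0320, √(2b)=2.0640; F=1.0320×(-32.854)=-33.9049, v=12.8340/2.0640=6.2181
k=1: u−w=7.7900, u+w=40.6880; √(b/2)=1.0320, √(2b)=2.0640; F=1.0320×7.79=8.0392, v=40.6880/2.0640=19.7134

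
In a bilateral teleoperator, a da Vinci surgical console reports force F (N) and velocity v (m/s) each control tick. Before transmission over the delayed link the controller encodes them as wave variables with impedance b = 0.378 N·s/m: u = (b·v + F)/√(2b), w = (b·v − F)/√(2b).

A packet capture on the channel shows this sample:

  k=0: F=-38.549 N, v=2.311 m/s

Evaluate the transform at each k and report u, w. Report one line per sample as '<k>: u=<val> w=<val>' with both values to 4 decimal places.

0: u=-43.3309 w=45.3402

k=0: b·v=0.378×2.311=0.8736; √(2b)=0.8695; u=(0.8736+(-38.549))/0.8695=-43.3309, w=(0.8736−(-38.549))/0.8695=45.3402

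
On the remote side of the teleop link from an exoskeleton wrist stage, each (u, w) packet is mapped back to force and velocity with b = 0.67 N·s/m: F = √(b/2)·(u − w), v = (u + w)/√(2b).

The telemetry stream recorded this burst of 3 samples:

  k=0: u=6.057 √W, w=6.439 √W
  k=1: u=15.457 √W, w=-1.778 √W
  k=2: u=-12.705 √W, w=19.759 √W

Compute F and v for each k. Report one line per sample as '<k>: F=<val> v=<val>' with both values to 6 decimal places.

0: F=-0.221098 v=10.794900
1: F=9.975477 v=11.816856
2: F=-18.789898 v=6.093728

k=0: u−w=-0.382000, u+w=12.496000; √(b/2)=0.578792, √(2b)=1.157584; F=0.578792×(-0.382)=-0.221098, v=12.496000/1.157584=10.794900
k=1: u−w=17.235000, u+w=13.679000; √(b/2)=0.578792, √(2b)=1.157584; F=0.578792×17.235=9.975477, v=13.679000/1.157584=11.816856
k=2: u−w=-32.464000, u+w=7.054000; √(b/2)=0.578792, √(2b)=1.157584; F=0.578792×(-32.464)=-18.789898, v=7.054000/1.157584=6.093728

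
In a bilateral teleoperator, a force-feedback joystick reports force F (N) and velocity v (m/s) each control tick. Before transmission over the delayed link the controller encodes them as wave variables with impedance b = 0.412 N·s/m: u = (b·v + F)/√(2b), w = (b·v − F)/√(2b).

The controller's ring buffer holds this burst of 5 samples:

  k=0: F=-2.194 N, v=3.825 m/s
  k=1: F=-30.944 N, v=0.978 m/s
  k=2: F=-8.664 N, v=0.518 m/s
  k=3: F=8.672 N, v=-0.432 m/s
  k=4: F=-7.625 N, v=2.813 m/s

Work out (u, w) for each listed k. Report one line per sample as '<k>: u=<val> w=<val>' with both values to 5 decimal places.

0: u=-0.68092 w=4.15304
1: u=-33.64500 w=34.53278
2: u=-9.30943 w=9.77964
3: u=9.35728 w=-9.74942
4: u=-7.12320 w=9.67668

k=0: b·v=0.412×3.825=1.57590; √(2b)=0.90774; u=(1.57590+(-2.194))/0.90774=-0.68092, w=(1.57590−(-2.194))/0.90774=4.15304
k=1: b·v=0.412×0.978=0.40294; √(2b)=0.90774; u=(0.40294+(-30.944))/0.90774=-33.64500, w=(0.40294−(-30.944))/0.90774=34.53278
k=2: b·v=0.412×0.518=0.21342; √(2b)=0.90774; u=(0.21342+(-8.664))/0.90774=-9.30943, w=(0.21342−(-8.664))/0.90774=9.77964
k=3: b·v=0.412×(-0.432)=-0.17798; √(2b)=0.90774; u=(-0.17798+8.672)/0.90774=9.35728, w=(-0.17798−8.672)/0.90774=-9.74942
k=4: b·v=0.412×2.813=1.15896; √(2b)=0.90774; u=(1.15896+(-7.625))/0.90774=-7.12320, w=(1.15896−(-7.625))/0.90774=9.67668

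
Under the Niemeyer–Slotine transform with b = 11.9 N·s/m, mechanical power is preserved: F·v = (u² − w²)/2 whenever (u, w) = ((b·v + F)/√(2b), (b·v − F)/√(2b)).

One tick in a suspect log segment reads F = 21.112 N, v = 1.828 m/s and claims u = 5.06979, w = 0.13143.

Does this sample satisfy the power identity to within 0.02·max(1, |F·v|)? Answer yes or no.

no

F·v = 21.112×1.828 = 38.5927 W.
(u² − w²)/2 = (25.7028 − 0.0173)/2 = 12.8427 W.
|Δ| = 25.7500;  2% of max(1, |F·v|) = 0.7719.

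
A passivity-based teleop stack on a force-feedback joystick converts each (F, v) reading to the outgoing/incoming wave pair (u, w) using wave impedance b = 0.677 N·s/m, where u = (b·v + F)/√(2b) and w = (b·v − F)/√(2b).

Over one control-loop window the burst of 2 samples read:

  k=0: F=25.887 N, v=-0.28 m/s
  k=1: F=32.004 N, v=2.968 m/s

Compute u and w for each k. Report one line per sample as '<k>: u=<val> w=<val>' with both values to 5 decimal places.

0: u=22.08414 w=-22.40995
1: u=29.23075 w=-25.77714

k=0: b·v=0.677×(-0.28)=-0.18956; √(2b)=1.16362; u=(-0.18956+25.887)/1.16362=22.08414, w=(-0.18956−25.887)/1.16362=-22.40995
k=1: b·v=0.677×2.968=2.00934; √(2b)=1.16362; u=(2.00934+32.004)/1.16362=29.23075, w=(2.00934−32.004)/1.16362=-25.77714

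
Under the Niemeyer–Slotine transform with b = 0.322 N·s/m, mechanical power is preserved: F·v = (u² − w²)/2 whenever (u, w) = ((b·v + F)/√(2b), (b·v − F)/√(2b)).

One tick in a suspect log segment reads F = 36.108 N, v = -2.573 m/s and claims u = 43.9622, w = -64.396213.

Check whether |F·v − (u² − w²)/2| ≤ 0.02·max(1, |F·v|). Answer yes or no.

no

F·v = 36.108×(-2.573) = -92.905884 W.
(u² − w²)/2 = (1932.675029 − 4146.872249)/2 = -1107.098610 W.
|Δ| = 1014.192726;  2% of max(1, |F·v|) = 1.858118.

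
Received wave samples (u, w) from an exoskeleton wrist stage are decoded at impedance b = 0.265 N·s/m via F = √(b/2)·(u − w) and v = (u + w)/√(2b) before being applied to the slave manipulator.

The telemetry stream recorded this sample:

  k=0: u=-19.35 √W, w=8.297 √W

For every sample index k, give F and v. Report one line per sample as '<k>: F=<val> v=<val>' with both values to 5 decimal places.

0: F=-10.06366 v=-15.18246

k=0: u−w=-27.64700, u+w=-11.05300; √(b/2)=0.36401, √(2b)=0.72801; F=0.36401×(-27.647)=-10.06366, v=-11.05300/0.72801=-15.18246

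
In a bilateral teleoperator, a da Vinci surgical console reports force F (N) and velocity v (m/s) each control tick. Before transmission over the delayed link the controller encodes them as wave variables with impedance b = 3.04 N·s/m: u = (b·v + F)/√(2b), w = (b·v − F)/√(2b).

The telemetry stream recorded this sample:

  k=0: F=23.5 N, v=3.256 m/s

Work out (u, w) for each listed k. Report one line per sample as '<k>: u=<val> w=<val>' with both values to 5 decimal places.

k=0: b·v=3.04×3.256=9.89824; √(2b)=2.46577; u=(9.89824+23.5)/2.46577=13.54477, w=(9.89824−23.5)/2.46577=-5.51624

0: u=13.54477 w=-5.51624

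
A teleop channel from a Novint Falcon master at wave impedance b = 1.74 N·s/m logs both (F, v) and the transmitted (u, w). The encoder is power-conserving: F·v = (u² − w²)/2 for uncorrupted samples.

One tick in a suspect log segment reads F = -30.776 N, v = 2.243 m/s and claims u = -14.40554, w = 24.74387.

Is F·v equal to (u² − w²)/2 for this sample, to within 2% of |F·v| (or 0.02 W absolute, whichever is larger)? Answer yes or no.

no

F·v = (-30.776)×2.243 = -69.0306 W.
(u² − w²)/2 = (207.5196 − 612.2591)/2 = -202.3698 W.
|Δ| = 133.3392;  2% of max(1, |F·v|) = 1.3806.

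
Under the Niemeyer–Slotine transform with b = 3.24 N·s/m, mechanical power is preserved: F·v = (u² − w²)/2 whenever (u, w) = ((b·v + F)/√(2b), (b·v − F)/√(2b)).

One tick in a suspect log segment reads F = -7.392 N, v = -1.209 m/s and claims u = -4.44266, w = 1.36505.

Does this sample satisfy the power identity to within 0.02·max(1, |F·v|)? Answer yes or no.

yes

F·v = (-7.392)×(-1.209) = 8.93693 W.
(u² − w²)/2 = (19.73723 − 1.86336)/2 = 8.93693 W.
|Δ| = 0.00001;  2% of max(1, |F·v|) = 0.17874.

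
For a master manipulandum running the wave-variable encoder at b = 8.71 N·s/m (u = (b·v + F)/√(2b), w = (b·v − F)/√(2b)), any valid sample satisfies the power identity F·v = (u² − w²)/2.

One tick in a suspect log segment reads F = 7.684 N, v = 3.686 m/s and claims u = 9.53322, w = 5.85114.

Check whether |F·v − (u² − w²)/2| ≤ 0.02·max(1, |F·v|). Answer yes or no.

yes

F·v = 7.684×3.686 = 28.32322 W.
(u² − w²)/2 = (90.88228 − 34.23584)/2 = 28.32322 W.
|Δ| = 0.00000;  2% of max(1, |F·v|) = 0.56646.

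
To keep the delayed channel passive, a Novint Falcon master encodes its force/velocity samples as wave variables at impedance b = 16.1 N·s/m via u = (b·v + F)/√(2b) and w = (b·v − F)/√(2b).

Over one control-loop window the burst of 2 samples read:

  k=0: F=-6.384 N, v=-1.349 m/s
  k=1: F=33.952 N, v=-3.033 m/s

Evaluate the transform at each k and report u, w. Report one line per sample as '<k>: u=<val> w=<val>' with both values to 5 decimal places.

k=0: b·v=16.1×(-1.349)=-21.71890; √(2b)=5.67450; u=(-21.71890+(-6.384))/5.67450=-4.95249, w=(-21.71890−(-6.384))/5.67450=-2.70242
k=1: b·v=16.1×(-3.033)=-48.83130; √(2b)=5.67450; u=(-48.83130+33.952)/5.67450=-2.62213, w=(-48.83130−33.952)/5.67450=-14.58864

0: u=-4.95249 w=-2.70242
1: u=-2.62213 w=-14.58864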